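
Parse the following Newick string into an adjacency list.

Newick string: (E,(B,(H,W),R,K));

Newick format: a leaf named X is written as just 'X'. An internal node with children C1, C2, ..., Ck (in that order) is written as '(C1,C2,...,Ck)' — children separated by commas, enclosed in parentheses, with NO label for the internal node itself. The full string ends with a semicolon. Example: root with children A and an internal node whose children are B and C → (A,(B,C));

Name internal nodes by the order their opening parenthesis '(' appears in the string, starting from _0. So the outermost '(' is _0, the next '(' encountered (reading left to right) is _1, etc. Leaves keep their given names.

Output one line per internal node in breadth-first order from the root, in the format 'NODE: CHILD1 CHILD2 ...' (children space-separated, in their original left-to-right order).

Input: (E,(B,(H,W),R,K));
Scanning left-to-right, naming '(' by encounter order:
  pos 0: '(' -> open internal node _0 (depth 1)
  pos 3: '(' -> open internal node _1 (depth 2)
  pos 6: '(' -> open internal node _2 (depth 3)
  pos 10: ')' -> close internal node _2 (now at depth 2)
  pos 15: ')' -> close internal node _1 (now at depth 1)
  pos 16: ')' -> close internal node _0 (now at depth 0)
Total internal nodes: 3
BFS adjacency from root:
  _0: E _1
  _1: B _2 R K
  _2: H W

Answer: _0: E _1
_1: B _2 R K
_2: H W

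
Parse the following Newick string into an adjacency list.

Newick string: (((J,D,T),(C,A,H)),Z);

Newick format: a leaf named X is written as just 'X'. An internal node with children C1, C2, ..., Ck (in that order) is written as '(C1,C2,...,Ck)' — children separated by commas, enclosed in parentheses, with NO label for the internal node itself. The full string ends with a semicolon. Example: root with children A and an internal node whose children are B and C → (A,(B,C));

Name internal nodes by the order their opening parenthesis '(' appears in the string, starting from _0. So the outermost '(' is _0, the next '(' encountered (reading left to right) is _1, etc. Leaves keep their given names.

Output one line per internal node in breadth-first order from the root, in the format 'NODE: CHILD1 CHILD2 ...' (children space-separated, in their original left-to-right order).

Input: (((J,D,T),(C,A,H)),Z);
Scanning left-to-right, naming '(' by encounter order:
  pos 0: '(' -> open internal node _0 (depth 1)
  pos 1: '(' -> open internal node _1 (depth 2)
  pos 2: '(' -> open internal node _2 (depth 3)
  pos 8: ')' -> close internal node _2 (now at depth 2)
  pos 10: '(' -> open internal node _3 (depth 3)
  pos 16: ')' -> close internal node _3 (now at depth 2)
  pos 17: ')' -> close internal node _1 (now at depth 1)
  pos 20: ')' -> close internal node _0 (now at depth 0)
Total internal nodes: 4
BFS adjacency from root:
  _0: _1 Z
  _1: _2 _3
  _2: J D T
  _3: C A H

Answer: _0: _1 Z
_1: _2 _3
_2: J D T
_3: C A H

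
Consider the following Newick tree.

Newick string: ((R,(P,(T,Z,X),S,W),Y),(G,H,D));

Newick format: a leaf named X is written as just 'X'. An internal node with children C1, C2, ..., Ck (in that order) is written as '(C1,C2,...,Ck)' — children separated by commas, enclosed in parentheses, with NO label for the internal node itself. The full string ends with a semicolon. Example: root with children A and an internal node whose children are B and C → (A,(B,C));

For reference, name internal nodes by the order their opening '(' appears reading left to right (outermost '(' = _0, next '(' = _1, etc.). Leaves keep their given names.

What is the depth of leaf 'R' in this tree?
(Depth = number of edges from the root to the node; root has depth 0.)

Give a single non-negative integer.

Answer: 2

Derivation:
Newick: ((R,(P,(T,Z,X),S,W),Y),(G,H,D));
Naming internals by '(' encounter order: outermost '(' = _0, next = _1, ...
Query node: R
Path from root: _0 -> _1 -> R
Depth of R: 2 (number of edges from root)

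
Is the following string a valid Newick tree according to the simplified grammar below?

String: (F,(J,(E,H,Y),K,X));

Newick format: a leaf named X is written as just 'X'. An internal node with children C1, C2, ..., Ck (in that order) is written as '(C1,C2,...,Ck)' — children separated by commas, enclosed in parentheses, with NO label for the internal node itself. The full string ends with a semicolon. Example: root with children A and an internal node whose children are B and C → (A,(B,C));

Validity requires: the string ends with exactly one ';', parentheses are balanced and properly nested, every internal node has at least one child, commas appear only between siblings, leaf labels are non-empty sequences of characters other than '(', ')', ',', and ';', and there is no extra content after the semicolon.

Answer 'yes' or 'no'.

Answer: yes

Derivation:
Input: (F,(J,(E,H,Y),K,X));
Paren balance: 3 '(' vs 3 ')' OK
Ends with single ';': True
Full parse: OK
Valid: True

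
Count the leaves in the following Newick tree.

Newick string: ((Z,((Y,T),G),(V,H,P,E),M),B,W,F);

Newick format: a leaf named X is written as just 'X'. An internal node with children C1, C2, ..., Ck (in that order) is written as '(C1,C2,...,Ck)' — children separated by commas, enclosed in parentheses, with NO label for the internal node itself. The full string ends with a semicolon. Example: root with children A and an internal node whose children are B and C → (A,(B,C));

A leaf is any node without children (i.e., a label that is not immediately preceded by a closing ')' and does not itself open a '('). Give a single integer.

Newick: ((Z,((Y,T),G),(V,H,P,E),M),B,W,F);
Scan left-to-right; a leaf is any maximal label run not followed by '(':
  pos 2: leaf 'Z' → count = 1
  pos 6: leaf 'Y' → count = 2
  pos 8: leaf 'T' → count = 3
  pos 11: leaf 'G' → count = 4
  pos 15: leaf 'V' → count = 5
  pos 17: leaf 'H' → count = 6
  pos 19: leaf 'P' → count = 7
  pos 21: leaf 'E' → count = 8
  pos 24: leaf 'M' → count = 9
  pos 27: leaf 'B' → count = 10
  pos 29: leaf 'W' → count = 11
  pos 31: leaf 'F' → count = 12
Total leaves: 12

Answer: 12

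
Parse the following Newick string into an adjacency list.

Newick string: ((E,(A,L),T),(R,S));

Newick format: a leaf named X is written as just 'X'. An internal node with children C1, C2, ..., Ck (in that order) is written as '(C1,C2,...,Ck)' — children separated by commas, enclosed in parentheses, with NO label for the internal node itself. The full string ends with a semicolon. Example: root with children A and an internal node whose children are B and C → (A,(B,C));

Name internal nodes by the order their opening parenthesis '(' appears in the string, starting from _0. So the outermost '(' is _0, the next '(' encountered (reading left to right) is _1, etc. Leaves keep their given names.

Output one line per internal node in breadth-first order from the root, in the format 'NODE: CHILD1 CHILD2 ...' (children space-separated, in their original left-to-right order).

Answer: _0: _1 _3
_1: E _2 T
_3: R S
_2: A L

Derivation:
Input: ((E,(A,L),T),(R,S));
Scanning left-to-right, naming '(' by encounter order:
  pos 0: '(' -> open internal node _0 (depth 1)
  pos 1: '(' -> open internal node _1 (depth 2)
  pos 4: '(' -> open internal node _2 (depth 3)
  pos 8: ')' -> close internal node _2 (now at depth 2)
  pos 11: ')' -> close internal node _1 (now at depth 1)
  pos 13: '(' -> open internal node _3 (depth 2)
  pos 17: ')' -> close internal node _3 (now at depth 1)
  pos 18: ')' -> close internal node _0 (now at depth 0)
Total internal nodes: 4
BFS adjacency from root:
  _0: _1 _3
  _1: E _2 T
  _3: R S
  _2: A L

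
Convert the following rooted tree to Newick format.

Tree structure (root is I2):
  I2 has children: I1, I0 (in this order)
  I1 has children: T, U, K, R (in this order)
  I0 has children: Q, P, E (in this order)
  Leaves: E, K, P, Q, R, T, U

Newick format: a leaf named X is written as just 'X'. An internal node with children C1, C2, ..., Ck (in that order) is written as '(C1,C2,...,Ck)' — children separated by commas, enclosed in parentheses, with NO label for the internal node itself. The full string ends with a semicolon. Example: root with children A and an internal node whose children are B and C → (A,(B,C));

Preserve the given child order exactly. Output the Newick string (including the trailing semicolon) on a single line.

Answer: ((T,U,K,R),(Q,P,E));

Derivation:
internal I2 with children ['I1', 'I0']
  internal I1 with children ['T', 'U', 'K', 'R']
    leaf 'T' → 'T'
    leaf 'U' → 'U'
    leaf 'K' → 'K'
    leaf 'R' → 'R'
  → '(T,U,K,R)'
  internal I0 with children ['Q', 'P', 'E']
    leaf 'Q' → 'Q'
    leaf 'P' → 'P'
    leaf 'E' → 'E'
  → '(Q,P,E)'
→ '((T,U,K,R),(Q,P,E))'
Final: ((T,U,K,R),(Q,P,E));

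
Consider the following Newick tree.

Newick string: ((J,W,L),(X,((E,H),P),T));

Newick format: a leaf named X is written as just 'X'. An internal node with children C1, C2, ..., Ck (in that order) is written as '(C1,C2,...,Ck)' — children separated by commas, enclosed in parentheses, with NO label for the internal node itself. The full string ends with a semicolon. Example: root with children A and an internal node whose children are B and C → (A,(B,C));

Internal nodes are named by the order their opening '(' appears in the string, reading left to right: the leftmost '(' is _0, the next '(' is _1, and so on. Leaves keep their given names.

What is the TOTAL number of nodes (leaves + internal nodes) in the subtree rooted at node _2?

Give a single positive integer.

Answer: 8

Derivation:
Newick: ((J,W,L),(X,((E,H),P),T));
Locate _2: it is the '(' at position 9 (the 3rd '(' reading left to right).
Query: subtree rooted at _2
_2: subtree_size = 1 + 7
  X: subtree_size = 1 + 0
  _3: subtree_size = 1 + 4
    _4: subtree_size = 1 + 2
      E: subtree_size = 1 + 0
      H: subtree_size = 1 + 0
    P: subtree_size = 1 + 0
  T: subtree_size = 1 + 0
Total subtree size of _2: 8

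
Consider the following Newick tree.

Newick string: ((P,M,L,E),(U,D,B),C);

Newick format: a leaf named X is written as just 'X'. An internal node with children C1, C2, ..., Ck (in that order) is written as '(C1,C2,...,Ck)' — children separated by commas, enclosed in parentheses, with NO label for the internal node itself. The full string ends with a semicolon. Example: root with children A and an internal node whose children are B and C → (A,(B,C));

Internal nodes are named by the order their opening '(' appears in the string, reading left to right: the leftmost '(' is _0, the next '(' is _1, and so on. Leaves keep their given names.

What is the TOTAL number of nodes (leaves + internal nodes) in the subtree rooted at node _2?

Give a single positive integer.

Newick: ((P,M,L,E),(U,D,B),C);
Locate _2: it is the '(' at position 11 (the 3rd '(' reading left to right).
Query: subtree rooted at _2
_2: subtree_size = 1 + 3
  U: subtree_size = 1 + 0
  D: subtree_size = 1 + 0
  B: subtree_size = 1 + 0
Total subtree size of _2: 4

Answer: 4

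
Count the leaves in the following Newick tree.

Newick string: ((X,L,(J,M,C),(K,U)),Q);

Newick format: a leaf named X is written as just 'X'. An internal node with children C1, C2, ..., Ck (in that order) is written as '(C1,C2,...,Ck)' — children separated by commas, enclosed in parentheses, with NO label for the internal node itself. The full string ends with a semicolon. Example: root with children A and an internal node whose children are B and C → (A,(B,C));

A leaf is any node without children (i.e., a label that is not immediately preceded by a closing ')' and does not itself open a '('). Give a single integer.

Answer: 8

Derivation:
Newick: ((X,L,(J,M,C),(K,U)),Q);
Scan left-to-right; a leaf is any maximal label run not followed by '(':
  pos 2: leaf 'X' → count = 1
  pos 4: leaf 'L' → count = 2
  pos 7: leaf 'J' → count = 3
  pos 9: leaf 'M' → count = 4
  pos 11: leaf 'C' → count = 5
  pos 15: leaf 'K' → count = 6
  pos 17: leaf 'U' → count = 7
  pos 21: leaf 'Q' → count = 8
Total leaves: 8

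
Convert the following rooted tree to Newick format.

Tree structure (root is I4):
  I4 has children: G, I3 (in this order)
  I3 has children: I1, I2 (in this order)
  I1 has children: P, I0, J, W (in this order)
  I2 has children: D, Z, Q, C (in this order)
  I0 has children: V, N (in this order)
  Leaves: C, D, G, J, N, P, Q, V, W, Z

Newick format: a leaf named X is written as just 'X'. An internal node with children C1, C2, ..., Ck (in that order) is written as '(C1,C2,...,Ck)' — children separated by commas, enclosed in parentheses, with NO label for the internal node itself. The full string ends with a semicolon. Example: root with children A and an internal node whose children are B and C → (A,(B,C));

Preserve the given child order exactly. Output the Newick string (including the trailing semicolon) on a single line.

internal I4 with children ['G', 'I3']
  leaf 'G' → 'G'
  internal I3 with children ['I1', 'I2']
    internal I1 with children ['P', 'I0', 'J', 'W']
      leaf 'P' → 'P'
      internal I0 with children ['V', 'N']
        leaf 'V' → 'V'
        leaf 'N' → 'N'
      → '(V,N)'
      leaf 'J' → 'J'
      leaf 'W' → 'W'
    → '(P,(V,N),J,W)'
    internal I2 with children ['D', 'Z', 'Q', 'C']
      leaf 'D' → 'D'
      leaf 'Z' → 'Z'
      leaf 'Q' → 'Q'
      leaf 'C' → 'C'
    → '(D,Z,Q,C)'
  → '((P,(V,N),J,W),(D,Z,Q,C))'
→ '(G,((P,(V,N),J,W),(D,Z,Q,C)))'
Final: (G,((P,(V,N),J,W),(D,Z,Q,C)));

Answer: (G,((P,(V,N),J,W),(D,Z,Q,C)));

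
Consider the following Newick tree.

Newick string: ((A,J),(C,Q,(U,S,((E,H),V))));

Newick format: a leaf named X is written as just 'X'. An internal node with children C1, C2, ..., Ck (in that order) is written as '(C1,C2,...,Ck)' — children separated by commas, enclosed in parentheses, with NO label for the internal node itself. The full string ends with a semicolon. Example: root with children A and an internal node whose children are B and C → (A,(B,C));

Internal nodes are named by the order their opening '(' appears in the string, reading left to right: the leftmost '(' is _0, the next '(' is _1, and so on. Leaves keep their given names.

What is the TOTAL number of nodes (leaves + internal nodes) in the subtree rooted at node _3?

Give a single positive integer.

Answer: 8

Derivation:
Newick: ((A,J),(C,Q,(U,S,((E,H),V))));
Locate _3: it is the '(' at position 12 (the 4th '(' reading left to right).
Query: subtree rooted at _3
_3: subtree_size = 1 + 7
  U: subtree_size = 1 + 0
  S: subtree_size = 1 + 0
  _4: subtree_size = 1 + 4
    _5: subtree_size = 1 + 2
      E: subtree_size = 1 + 0
      H: subtree_size = 1 + 0
    V: subtree_size = 1 + 0
Total subtree size of _3: 8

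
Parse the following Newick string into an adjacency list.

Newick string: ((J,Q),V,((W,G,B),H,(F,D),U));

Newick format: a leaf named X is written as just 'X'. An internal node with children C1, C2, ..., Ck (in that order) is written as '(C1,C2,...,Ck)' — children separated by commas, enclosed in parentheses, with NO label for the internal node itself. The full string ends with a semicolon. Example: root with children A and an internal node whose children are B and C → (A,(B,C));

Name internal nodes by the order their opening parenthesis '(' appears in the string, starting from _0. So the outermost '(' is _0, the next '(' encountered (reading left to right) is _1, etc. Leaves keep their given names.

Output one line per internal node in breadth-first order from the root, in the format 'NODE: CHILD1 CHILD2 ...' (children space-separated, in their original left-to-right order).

Answer: _0: _1 V _2
_1: J Q
_2: _3 H _4 U
_3: W G B
_4: F D

Derivation:
Input: ((J,Q),V,((W,G,B),H,(F,D),U));
Scanning left-to-right, naming '(' by encounter order:
  pos 0: '(' -> open internal node _0 (depth 1)
  pos 1: '(' -> open internal node _1 (depth 2)
  pos 5: ')' -> close internal node _1 (now at depth 1)
  pos 9: '(' -> open internal node _2 (depth 2)
  pos 10: '(' -> open internal node _3 (depth 3)
  pos 16: ')' -> close internal node _3 (now at depth 2)
  pos 20: '(' -> open internal node _4 (depth 3)
  pos 24: ')' -> close internal node _4 (now at depth 2)
  pos 27: ')' -> close internal node _2 (now at depth 1)
  pos 28: ')' -> close internal node _0 (now at depth 0)
Total internal nodes: 5
BFS adjacency from root:
  _0: _1 V _2
  _1: J Q
  _2: _3 H _4 U
  _3: W G B
  _4: F D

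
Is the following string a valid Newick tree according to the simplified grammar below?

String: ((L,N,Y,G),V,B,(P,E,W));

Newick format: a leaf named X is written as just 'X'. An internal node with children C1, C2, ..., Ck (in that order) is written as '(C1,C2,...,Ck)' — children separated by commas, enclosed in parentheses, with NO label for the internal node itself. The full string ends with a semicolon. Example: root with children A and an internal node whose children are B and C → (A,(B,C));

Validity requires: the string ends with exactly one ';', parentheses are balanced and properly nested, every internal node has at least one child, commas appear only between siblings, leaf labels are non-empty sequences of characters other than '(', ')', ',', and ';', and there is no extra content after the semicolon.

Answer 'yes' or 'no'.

Answer: yes

Derivation:
Input: ((L,N,Y,G),V,B,(P,E,W));
Paren balance: 3 '(' vs 3 ')' OK
Ends with single ';': True
Full parse: OK
Valid: True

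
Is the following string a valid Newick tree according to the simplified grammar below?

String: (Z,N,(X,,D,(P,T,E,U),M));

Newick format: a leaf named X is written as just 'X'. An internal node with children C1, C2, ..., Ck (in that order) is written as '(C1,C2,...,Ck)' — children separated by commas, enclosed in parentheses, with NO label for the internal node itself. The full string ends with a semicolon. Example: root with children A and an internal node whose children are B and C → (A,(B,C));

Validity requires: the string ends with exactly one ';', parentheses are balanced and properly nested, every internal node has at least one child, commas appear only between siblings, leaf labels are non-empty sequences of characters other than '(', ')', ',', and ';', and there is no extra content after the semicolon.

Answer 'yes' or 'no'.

Answer: no

Derivation:
Input: (Z,N,(X,,D,(P,T,E,U),M));
Paren balance: 3 '(' vs 3 ')' OK
Ends with single ';': True
Full parse: FAILS (empty leaf label at pos 8)
Valid: False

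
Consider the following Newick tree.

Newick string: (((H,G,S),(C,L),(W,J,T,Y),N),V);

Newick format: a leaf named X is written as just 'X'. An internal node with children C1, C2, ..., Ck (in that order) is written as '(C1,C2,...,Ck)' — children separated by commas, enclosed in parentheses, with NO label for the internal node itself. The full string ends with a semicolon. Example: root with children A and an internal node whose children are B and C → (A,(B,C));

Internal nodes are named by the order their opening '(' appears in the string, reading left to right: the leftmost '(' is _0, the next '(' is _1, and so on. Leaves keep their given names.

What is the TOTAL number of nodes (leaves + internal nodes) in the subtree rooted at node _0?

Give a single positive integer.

Newick: (((H,G,S),(C,L),(W,J,T,Y),N),V);
Locate _0: it is the '(' at position 0 (the 1st '(' reading left to right).
Query: subtree rooted at _0
_0: subtree_size = 1 + 15
  _1: subtree_size = 1 + 13
    _2: subtree_size = 1 + 3
      H: subtree_size = 1 + 0
      G: subtree_size = 1 + 0
      S: subtree_size = 1 + 0
    _3: subtree_size = 1 + 2
      C: subtree_size = 1 + 0
      L: subtree_size = 1 + 0
    _4: subtree_size = 1 + 4
      W: subtree_size = 1 + 0
      J: subtree_size = 1 + 0
      T: subtree_size = 1 + 0
      Y: subtree_size = 1 + 0
    N: subtree_size = 1 + 0
  V: subtree_size = 1 + 0
Total subtree size of _0: 16

Answer: 16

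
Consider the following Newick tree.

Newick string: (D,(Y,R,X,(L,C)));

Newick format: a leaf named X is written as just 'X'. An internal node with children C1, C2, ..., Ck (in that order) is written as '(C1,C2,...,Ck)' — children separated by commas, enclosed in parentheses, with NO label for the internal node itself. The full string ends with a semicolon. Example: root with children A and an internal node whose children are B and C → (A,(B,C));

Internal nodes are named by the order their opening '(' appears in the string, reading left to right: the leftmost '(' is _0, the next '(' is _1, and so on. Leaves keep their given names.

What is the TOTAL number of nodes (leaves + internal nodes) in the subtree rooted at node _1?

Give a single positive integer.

Newick: (D,(Y,R,X,(L,C)));
Locate _1: it is the '(' at position 3 (the 2nd '(' reading left to right).
Query: subtree rooted at _1
_1: subtree_size = 1 + 6
  Y: subtree_size = 1 + 0
  R: subtree_size = 1 + 0
  X: subtree_size = 1 + 0
  _2: subtree_size = 1 + 2
    L: subtree_size = 1 + 0
    C: subtree_size = 1 + 0
Total subtree size of _1: 7

Answer: 7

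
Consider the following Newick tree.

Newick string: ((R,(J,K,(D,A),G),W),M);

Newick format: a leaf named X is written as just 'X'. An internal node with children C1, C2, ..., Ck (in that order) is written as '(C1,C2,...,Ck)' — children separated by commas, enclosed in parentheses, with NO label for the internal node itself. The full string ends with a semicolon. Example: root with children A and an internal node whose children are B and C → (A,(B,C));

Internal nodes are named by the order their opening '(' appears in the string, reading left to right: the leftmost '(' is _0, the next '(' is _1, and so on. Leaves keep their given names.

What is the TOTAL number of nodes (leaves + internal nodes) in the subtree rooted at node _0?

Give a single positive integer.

Answer: 12

Derivation:
Newick: ((R,(J,K,(D,A),G),W),M);
Locate _0: it is the '(' at position 0 (the 1st '(' reading left to right).
Query: subtree rooted at _0
_0: subtree_size = 1 + 11
  _1: subtree_size = 1 + 9
    R: subtree_size = 1 + 0
    _2: subtree_size = 1 + 6
      J: subtree_size = 1 + 0
      K: subtree_size = 1 + 0
      _3: subtree_size = 1 + 2
        D: subtree_size = 1 + 0
        A: subtree_size = 1 + 0
      G: subtree_size = 1 + 0
    W: subtree_size = 1 + 0
  M: subtree_size = 1 + 0
Total subtree size of _0: 12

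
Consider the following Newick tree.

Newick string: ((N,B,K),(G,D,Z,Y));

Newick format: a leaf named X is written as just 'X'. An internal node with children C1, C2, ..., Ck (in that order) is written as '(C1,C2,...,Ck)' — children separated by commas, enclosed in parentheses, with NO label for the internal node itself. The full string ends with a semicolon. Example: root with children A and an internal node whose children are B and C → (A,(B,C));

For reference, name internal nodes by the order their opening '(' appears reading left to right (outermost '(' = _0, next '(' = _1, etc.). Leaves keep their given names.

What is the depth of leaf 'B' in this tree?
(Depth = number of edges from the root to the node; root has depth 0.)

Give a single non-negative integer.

Answer: 2

Derivation:
Newick: ((N,B,K),(G,D,Z,Y));
Naming internals by '(' encounter order: outermost '(' = _0, next = _1, ...
Query node: B
Path from root: _0 -> _1 -> B
Depth of B: 2 (number of edges from root)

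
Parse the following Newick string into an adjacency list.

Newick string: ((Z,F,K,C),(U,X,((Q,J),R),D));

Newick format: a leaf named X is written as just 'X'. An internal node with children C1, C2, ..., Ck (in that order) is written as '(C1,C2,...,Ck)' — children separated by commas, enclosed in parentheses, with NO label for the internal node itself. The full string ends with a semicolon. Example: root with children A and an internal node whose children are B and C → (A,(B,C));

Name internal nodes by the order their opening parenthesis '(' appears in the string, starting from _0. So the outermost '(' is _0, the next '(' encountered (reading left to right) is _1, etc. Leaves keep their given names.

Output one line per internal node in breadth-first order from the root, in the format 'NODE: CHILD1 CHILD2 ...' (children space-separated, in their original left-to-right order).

Answer: _0: _1 _2
_1: Z F K C
_2: U X _3 D
_3: _4 R
_4: Q J

Derivation:
Input: ((Z,F,K,C),(U,X,((Q,J),R),D));
Scanning left-to-right, naming '(' by encounter order:
  pos 0: '(' -> open internal node _0 (depth 1)
  pos 1: '(' -> open internal node _1 (depth 2)
  pos 9: ')' -> close internal node _1 (now at depth 1)
  pos 11: '(' -> open internal node _2 (depth 2)
  pos 16: '(' -> open internal node _3 (depth 3)
  pos 17: '(' -> open internal node _4 (depth 4)
  pos 21: ')' -> close internal node _4 (now at depth 3)
  pos 24: ')' -> close internal node _3 (now at depth 2)
  pos 27: ')' -> close internal node _2 (now at depth 1)
  pos 28: ')' -> close internal node _0 (now at depth 0)
Total internal nodes: 5
BFS adjacency from root:
  _0: _1 _2
  _1: Z F K C
  _2: U X _3 D
  _3: _4 R
  _4: Q J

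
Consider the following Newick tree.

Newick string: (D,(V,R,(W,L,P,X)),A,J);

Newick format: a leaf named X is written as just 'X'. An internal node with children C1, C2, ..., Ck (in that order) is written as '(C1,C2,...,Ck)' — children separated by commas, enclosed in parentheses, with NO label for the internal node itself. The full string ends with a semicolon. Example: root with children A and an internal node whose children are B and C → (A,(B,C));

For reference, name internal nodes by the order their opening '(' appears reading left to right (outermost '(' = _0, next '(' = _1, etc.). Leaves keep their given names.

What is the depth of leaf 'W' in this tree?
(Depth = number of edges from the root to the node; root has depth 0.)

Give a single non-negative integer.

Answer: 3

Derivation:
Newick: (D,(V,R,(W,L,P,X)),A,J);
Naming internals by '(' encounter order: outermost '(' = _0, next = _1, ...
Query node: W
Path from root: _0 -> _1 -> _2 -> W
Depth of W: 3 (number of edges from root)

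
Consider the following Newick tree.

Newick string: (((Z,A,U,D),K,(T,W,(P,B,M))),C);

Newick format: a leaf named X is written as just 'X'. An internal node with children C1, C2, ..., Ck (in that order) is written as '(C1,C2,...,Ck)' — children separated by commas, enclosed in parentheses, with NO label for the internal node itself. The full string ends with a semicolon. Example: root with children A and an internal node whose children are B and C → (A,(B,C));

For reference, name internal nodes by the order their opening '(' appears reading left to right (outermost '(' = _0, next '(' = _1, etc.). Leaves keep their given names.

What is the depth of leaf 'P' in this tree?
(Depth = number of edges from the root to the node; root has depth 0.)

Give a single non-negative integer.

Newick: (((Z,A,U,D),K,(T,W,(P,B,M))),C);
Naming internals by '(' encounter order: outermost '(' = _0, next = _1, ...
Query node: P
Path from root: _0 -> _1 -> _3 -> _4 -> P
Depth of P: 4 (number of edges from root)

Answer: 4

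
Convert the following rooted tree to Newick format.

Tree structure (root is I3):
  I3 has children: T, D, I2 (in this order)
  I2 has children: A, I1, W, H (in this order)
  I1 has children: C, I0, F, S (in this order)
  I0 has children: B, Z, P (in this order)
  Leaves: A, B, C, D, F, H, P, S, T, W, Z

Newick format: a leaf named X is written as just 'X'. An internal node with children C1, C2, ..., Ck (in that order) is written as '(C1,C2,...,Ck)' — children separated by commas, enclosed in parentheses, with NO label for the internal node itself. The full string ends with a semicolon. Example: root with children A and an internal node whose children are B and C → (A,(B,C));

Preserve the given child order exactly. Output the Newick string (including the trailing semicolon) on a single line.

Answer: (T,D,(A,(C,(B,Z,P),F,S),W,H));

Derivation:
internal I3 with children ['T', 'D', 'I2']
  leaf 'T' → 'T'
  leaf 'D' → 'D'
  internal I2 with children ['A', 'I1', 'W', 'H']
    leaf 'A' → 'A'
    internal I1 with children ['C', 'I0', 'F', 'S']
      leaf 'C' → 'C'
      internal I0 with children ['B', 'Z', 'P']
        leaf 'B' → 'B'
        leaf 'Z' → 'Z'
        leaf 'P' → 'P'
      → '(B,Z,P)'
      leaf 'F' → 'F'
      leaf 'S' → 'S'
    → '(C,(B,Z,P),F,S)'
    leaf 'W' → 'W'
    leaf 'H' → 'H'
  → '(A,(C,(B,Z,P),F,S),W,H)'
→ '(T,D,(A,(C,(B,Z,P),F,S),W,H))'
Final: (T,D,(A,(C,(B,Z,P),F,S),W,H));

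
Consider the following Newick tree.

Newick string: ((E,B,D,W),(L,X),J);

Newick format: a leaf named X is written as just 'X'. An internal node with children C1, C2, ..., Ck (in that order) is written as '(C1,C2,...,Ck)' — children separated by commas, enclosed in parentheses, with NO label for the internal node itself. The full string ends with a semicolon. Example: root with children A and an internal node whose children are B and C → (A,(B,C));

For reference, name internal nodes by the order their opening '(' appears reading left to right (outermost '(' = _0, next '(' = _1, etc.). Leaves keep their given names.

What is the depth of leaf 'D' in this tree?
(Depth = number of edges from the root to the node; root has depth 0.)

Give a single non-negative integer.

Newick: ((E,B,D,W),(L,X),J);
Naming internals by '(' encounter order: outermost '(' = _0, next = _1, ...
Query node: D
Path from root: _0 -> _1 -> D
Depth of D: 2 (number of edges from root)

Answer: 2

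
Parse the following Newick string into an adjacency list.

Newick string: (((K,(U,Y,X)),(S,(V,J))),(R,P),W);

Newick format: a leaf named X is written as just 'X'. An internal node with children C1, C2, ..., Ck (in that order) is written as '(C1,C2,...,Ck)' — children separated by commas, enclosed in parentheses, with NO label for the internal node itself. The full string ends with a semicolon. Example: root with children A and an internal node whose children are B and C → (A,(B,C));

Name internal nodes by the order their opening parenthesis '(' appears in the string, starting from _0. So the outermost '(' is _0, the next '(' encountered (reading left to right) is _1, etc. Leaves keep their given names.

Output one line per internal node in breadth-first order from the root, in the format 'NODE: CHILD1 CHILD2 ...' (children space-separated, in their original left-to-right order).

Input: (((K,(U,Y,X)),(S,(V,J))),(R,P),W);
Scanning left-to-right, naming '(' by encounter order:
  pos 0: '(' -> open internal node _0 (depth 1)
  pos 1: '(' -> open internal node _1 (depth 2)
  pos 2: '(' -> open internal node _2 (depth 3)
  pos 5: '(' -> open internal node _3 (depth 4)
  pos 11: ')' -> close internal node _3 (now at depth 3)
  pos 12: ')' -> close internal node _2 (now at depth 2)
  pos 14: '(' -> open internal node _4 (depth 3)
  pos 17: '(' -> open internal node _5 (depth 4)
  pos 21: ')' -> close internal node _5 (now at depth 3)
  pos 22: ')' -> close internal node _4 (now at depth 2)
  pos 23: ')' -> close internal node _1 (now at depth 1)
  pos 25: '(' -> open internal node _6 (depth 2)
  pos 29: ')' -> close internal node _6 (now at depth 1)
  pos 32: ')' -> close internal node _0 (now at depth 0)
Total internal nodes: 7
BFS adjacency from root:
  _0: _1 _6 W
  _1: _2 _4
  _6: R P
  _2: K _3
  _4: S _5
  _3: U Y X
  _5: V J

Answer: _0: _1 _6 W
_1: _2 _4
_6: R P
_2: K _3
_4: S _5
_3: U Y X
_5: V J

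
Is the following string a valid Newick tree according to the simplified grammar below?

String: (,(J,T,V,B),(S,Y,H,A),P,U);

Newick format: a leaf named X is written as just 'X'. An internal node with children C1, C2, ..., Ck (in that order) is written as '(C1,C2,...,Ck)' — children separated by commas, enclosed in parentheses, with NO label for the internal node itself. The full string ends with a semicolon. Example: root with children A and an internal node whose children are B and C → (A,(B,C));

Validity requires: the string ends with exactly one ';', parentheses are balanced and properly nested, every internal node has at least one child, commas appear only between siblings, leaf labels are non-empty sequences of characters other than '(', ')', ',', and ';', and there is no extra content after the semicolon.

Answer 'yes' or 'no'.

Input: (,(J,T,V,B),(S,Y,H,A),P,U);
Paren balance: 3 '(' vs 3 ')' OK
Ends with single ';': True
Full parse: FAILS (empty leaf label at pos 1)
Valid: False

Answer: no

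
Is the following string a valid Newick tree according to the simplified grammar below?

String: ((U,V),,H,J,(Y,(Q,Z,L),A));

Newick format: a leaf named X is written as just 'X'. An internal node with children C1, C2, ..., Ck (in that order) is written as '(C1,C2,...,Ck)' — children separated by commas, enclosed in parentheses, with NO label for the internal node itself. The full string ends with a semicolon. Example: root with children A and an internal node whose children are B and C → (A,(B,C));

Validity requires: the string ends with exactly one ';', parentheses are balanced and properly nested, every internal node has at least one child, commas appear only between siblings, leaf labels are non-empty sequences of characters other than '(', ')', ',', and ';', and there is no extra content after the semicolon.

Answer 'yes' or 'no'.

Input: ((U,V),,H,J,(Y,(Q,Z,L),A));
Paren balance: 4 '(' vs 4 ')' OK
Ends with single ';': True
Full parse: FAILS (empty leaf label at pos 7)
Valid: False

Answer: no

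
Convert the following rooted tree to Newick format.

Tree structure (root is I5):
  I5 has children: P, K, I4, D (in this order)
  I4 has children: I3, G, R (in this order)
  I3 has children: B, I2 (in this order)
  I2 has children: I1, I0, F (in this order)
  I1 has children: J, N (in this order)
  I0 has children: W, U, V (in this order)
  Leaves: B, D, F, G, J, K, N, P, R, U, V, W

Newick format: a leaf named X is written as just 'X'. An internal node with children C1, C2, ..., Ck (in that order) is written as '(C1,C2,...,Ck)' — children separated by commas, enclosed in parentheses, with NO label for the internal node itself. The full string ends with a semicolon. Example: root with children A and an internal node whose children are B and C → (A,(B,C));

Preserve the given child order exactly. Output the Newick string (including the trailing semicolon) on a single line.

internal I5 with children ['P', 'K', 'I4', 'D']
  leaf 'P' → 'P'
  leaf 'K' → 'K'
  internal I4 with children ['I3', 'G', 'R']
    internal I3 with children ['B', 'I2']
      leaf 'B' → 'B'
      internal I2 with children ['I1', 'I0', 'F']
        internal I1 with children ['J', 'N']
          leaf 'J' → 'J'
          leaf 'N' → 'N'
        → '(J,N)'
        internal I0 with children ['W', 'U', 'V']
          leaf 'W' → 'W'
          leaf 'U' → 'U'
          leaf 'V' → 'V'
        → '(W,U,V)'
        leaf 'F' → 'F'
      → '((J,N),(W,U,V),F)'
    → '(B,((J,N),(W,U,V),F))'
    leaf 'G' → 'G'
    leaf 'R' → 'R'
  → '((B,((J,N),(W,U,V),F)),G,R)'
  leaf 'D' → 'D'
→ '(P,K,((B,((J,N),(W,U,V),F)),G,R),D)'
Final: (P,K,((B,((J,N),(W,U,V),F)),G,R),D);

Answer: (P,K,((B,((J,N),(W,U,V),F)),G,R),D);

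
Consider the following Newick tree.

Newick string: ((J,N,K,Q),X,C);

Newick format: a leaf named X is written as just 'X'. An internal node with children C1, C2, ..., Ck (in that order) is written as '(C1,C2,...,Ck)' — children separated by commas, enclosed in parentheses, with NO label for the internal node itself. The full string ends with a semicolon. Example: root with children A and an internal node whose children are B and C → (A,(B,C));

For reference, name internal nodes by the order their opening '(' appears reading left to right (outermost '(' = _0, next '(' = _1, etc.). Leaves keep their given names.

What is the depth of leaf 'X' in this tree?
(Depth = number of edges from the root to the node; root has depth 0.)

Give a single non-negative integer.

Answer: 1

Derivation:
Newick: ((J,N,K,Q),X,C);
Naming internals by '(' encounter order: outermost '(' = _0, next = _1, ...
Query node: X
Path from root: _0 -> X
Depth of X: 1 (number of edges from root)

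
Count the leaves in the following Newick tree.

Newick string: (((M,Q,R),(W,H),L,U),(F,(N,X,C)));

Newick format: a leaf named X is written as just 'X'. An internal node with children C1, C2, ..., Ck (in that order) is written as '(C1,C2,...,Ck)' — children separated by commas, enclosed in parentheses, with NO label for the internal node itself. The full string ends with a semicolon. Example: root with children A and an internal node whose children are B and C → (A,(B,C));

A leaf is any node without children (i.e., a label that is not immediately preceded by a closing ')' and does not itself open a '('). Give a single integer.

Answer: 11

Derivation:
Newick: (((M,Q,R),(W,H),L,U),(F,(N,X,C)));
Scan left-to-right; a leaf is any maximal label run not followed by '(':
  pos 3: leaf 'M' → count = 1
  pos 5: leaf 'Q' → count = 2
  pos 7: leaf 'R' → count = 3
  pos 11: leaf 'W' → count = 4
  pos 13: leaf 'H' → count = 5
  pos 16: leaf 'L' → count = 6
  pos 18: leaf 'U' → count = 7
  pos 22: leaf 'F' → count = 8
  pos 25: leaf 'N' → count = 9
  pos 27: leaf 'X' → count = 10
  pos 29: leaf 'C' → count = 11
Total leaves: 11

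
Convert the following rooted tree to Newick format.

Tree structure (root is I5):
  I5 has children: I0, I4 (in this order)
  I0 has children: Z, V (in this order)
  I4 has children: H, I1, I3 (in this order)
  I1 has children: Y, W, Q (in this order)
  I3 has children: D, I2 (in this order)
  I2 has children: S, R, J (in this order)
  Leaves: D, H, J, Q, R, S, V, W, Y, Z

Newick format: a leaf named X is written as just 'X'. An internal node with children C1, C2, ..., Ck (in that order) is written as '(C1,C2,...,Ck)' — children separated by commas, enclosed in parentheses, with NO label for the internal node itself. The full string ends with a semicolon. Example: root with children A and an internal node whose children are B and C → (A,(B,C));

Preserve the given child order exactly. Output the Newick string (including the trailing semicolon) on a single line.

Answer: ((Z,V),(H,(Y,W,Q),(D,(S,R,J))));

Derivation:
internal I5 with children ['I0', 'I4']
  internal I0 with children ['Z', 'V']
    leaf 'Z' → 'Z'
    leaf 'V' → 'V'
  → '(Z,V)'
  internal I4 with children ['H', 'I1', 'I3']
    leaf 'H' → 'H'
    internal I1 with children ['Y', 'W', 'Q']
      leaf 'Y' → 'Y'
      leaf 'W' → 'W'
      leaf 'Q' → 'Q'
    → '(Y,W,Q)'
    internal I3 with children ['D', 'I2']
      leaf 'D' → 'D'
      internal I2 with children ['S', 'R', 'J']
        leaf 'S' → 'S'
        leaf 'R' → 'R'
        leaf 'J' → 'J'
      → '(S,R,J)'
    → '(D,(S,R,J))'
  → '(H,(Y,W,Q),(D,(S,R,J)))'
→ '((Z,V),(H,(Y,W,Q),(D,(S,R,J))))'
Final: ((Z,V),(H,(Y,W,Q),(D,(S,R,J))));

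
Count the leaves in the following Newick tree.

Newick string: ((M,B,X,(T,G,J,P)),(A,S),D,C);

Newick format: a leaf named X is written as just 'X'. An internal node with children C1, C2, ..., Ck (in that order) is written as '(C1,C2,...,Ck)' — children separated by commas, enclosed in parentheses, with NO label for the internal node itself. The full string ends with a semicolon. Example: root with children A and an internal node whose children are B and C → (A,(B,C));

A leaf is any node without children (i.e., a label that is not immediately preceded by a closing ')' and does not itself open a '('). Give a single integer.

Newick: ((M,B,X,(T,G,J,P)),(A,S),D,C);
Scan left-to-right; a leaf is any maximal label run not followed by '(':
  pos 2: leaf 'M' → count = 1
  pos 4: leaf 'B' → count = 2
  pos 6: leaf 'X' → count = 3
  pos 9: leaf 'T' → count = 4
  pos 11: leaf 'G' → count = 5
  pos 13: leaf 'J' → count = 6
  pos 15: leaf 'P' → count = 7
  pos 20: leaf 'A' → count = 8
  pos 22: leaf 'S' → count = 9
  pos 25: leaf 'D' → count = 10
  pos 27: leaf 'C' → count = 11
Total leaves: 11

Answer: 11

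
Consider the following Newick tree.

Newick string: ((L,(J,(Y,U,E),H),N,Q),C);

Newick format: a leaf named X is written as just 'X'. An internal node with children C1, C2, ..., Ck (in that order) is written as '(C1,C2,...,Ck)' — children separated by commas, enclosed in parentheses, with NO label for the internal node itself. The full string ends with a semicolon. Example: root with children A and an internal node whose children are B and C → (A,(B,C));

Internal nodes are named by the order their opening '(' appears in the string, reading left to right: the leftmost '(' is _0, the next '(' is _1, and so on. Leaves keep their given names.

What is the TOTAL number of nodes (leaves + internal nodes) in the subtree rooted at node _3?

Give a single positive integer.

Answer: 4

Derivation:
Newick: ((L,(J,(Y,U,E),H),N,Q),C);
Locate _3: it is the '(' at position 7 (the 4th '(' reading left to right).
Query: subtree rooted at _3
_3: subtree_size = 1 + 3
  Y: subtree_size = 1 + 0
  U: subtree_size = 1 + 0
  E: subtree_size = 1 + 0
Total subtree size of _3: 4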